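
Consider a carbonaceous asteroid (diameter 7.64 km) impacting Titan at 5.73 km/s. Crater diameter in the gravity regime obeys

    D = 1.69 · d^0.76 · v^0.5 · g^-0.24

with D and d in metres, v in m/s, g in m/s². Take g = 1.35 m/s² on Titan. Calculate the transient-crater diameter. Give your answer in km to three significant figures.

D ≈ 106 km

In SI units: d = 7640 m, v = 5730 m/s.
d^0.76 = 7640^0.76 = 893.6
v^0.5 = 5730^0.5 = 75.70
g^-0.24 = 1.35^-0.24 = 0.9305
D = 1.69 × 893.6 × 75.70 × 0.9305 = 1.064 × 10^5 m
   = 106.4 km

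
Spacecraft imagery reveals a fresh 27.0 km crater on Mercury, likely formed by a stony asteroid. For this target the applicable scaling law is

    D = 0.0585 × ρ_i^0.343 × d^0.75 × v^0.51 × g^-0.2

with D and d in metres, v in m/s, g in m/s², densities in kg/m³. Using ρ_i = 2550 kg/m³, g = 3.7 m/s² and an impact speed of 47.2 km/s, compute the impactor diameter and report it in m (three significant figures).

Rearranging for d: d = [D / (0.0585 · 2550^0.343 · 47200^0.51 · 3.7^-0.2)]^(1/0.75).
D = 27000 m.
2550^0.343 = 14.74
47200^0.51 = 241.9
3.7^-0.2 = 0.7698
Denominator = 0.0585 × 14.74 × 241.9 × 0.7698 = 160.6
D / 160.6 = 27000 / 160.6 = 168.1
d = 168.1^(1/0.75) = 168.1^1.3333 = 927.6 m

d ≈ 928 m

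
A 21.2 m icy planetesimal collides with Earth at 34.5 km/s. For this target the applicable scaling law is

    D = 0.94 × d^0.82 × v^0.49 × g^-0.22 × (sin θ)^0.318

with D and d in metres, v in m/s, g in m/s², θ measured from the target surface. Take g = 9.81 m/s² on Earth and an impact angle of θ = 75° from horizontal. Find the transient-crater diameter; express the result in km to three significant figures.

In SI units: v = 34500 m/s.
d^0.82 = 21.2^0.82 = 12.23
v^0.49 = 34500^0.49 = 167.3
g^-0.22 = 9.81^-0.22 = 0.6051
(sin 75°)^0.318 = 0.9659^0.318 = 0.9890
D = 0.94 × 12.23 × 167.3 × 0.6051 × 0.9890 = 1151 m
   = 1.151 km

D ≈ 1.15 km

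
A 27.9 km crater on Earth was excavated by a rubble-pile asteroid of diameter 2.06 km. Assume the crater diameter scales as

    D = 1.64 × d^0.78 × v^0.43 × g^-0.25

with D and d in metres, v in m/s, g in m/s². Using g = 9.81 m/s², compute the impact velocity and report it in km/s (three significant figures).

v ≈ 25.4 km/s

Rearranging for v: v = [D / (1.64 · 2060^0.78 · 9.81^-0.25)]^(1/0.43).
D = 27900 m.
2060^0.78 = 384.4
9.81^-0.25 = 0.5650
Denominator = 1.64 × 384.4 × 0.5650 = 356.2
D / 356.2 = 27900 / 356.2 = 78.33
v = 78.33^(1/0.43) = 78.33^2.3256 = 25382 m/s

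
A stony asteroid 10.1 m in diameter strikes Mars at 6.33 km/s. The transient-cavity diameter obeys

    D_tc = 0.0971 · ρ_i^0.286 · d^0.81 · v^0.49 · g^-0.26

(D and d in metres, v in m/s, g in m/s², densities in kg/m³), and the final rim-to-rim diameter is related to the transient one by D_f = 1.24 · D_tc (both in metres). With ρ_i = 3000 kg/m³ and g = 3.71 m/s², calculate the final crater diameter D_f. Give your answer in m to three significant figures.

D_f ≈ 401 m

v = 6330 m/s.
ρ_i^0.286 = 3000^0.286 = 9.873
d^0.81 = 10.1^0.81 = 6.509
v^0.49 = 6330^0.49 = 72.89
g^-0.26 = 3.71^-0.26 = 0.7112
D_tc = 0.0971 × 9.873 × 6.509 × 72.89 × 0.7112 = 323.5 m
D_f = 1.24 × 323.5 = 401.1 m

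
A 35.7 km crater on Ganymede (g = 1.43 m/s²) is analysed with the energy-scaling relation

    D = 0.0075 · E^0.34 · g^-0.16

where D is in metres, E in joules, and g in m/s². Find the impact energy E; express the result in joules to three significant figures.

Rearranging: E = [D / (0.0075 · g^-0.16)]^(1/0.34).
D = 35700 m.
g^-0.16 = 1.43^-0.16 = 0.9444
D / (0.0075 × 0.9444) = 35700 / (7.083 × 10^-3) = 5.040 × 10^6
E = (5.040 × 10^6)^2.9412 = 5.166 × 10^19 J

E ≈ 5.17 × 10^19 J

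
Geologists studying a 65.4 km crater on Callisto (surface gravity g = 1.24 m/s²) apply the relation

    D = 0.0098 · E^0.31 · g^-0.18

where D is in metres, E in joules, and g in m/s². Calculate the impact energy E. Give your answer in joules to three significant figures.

Rearranging: E = [D / (0.0098 · g^-0.18)]^(1/0.31).
D = 65400 m.
g^-0.18 = 1.24^-0.18 = 0.9620
D / (0.0098 × 0.9620) = 65400 / (9.428 × 10^-3) = 6.937 × 10^6
E = (6.937 × 10^6)^3.2258 = 1.170 × 10^22 J

E ≈ 1.17 × 10^22 J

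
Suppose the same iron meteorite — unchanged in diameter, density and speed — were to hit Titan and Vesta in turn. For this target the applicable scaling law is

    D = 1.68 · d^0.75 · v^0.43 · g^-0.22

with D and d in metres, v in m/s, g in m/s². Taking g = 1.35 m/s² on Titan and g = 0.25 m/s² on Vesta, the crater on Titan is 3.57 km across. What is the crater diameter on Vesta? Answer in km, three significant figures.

All impactor-dependent factors cancel in the ratio, leaving D_Vesta/D_Titan = (g_Vesta/g_Titan)^-0.22.
(0.25/1.35)^-0.22 = 0.1852^-0.22 = 1.449
D_Vesta = 1.449 × 3.57 km = 5.17 km

D ≈ 5.17 km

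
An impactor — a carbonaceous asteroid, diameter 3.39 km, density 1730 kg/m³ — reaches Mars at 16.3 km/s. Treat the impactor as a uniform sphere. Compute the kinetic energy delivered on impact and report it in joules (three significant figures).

d = 3390 m; v = 16300 m/s.
Mass m = (π/6) ρ d³ = (π/6) × 1730 × (3390)³ = 3.529 × 10^13 kg
E = ½ m v² = 0.5 × 3.529 × 10^13 × (16300)² = 4.688 × 10^21 J

E ≈ 4.69 × 10^21 J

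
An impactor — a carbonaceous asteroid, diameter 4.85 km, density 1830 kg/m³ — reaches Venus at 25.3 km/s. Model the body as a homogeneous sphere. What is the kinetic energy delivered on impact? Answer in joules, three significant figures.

d = 4850 m; v = 25300 m/s.
Mass m = (π/6) ρ d³ = (π/6) × 1830 × (4850)³ = 1.093 × 10^14 kg
E = ½ m v² = 0.5 × 1.093 × 10^14 × (25300)² = 3.498 × 10^22 J

E ≈ 3.50 × 10^22 J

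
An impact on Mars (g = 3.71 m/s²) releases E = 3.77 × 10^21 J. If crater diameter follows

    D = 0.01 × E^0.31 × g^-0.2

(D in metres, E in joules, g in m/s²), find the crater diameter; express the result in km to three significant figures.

E^0.31 = (3.77 × 10^21)^0.31 = 4.883 × 10^6
g^-0.2 = 3.71^-0.2 = 0.7694
D = 0.01 × 4.883 × 10^6 × 0.7694 = 37570 m
   = 37.57 km

D ≈ 37.6 km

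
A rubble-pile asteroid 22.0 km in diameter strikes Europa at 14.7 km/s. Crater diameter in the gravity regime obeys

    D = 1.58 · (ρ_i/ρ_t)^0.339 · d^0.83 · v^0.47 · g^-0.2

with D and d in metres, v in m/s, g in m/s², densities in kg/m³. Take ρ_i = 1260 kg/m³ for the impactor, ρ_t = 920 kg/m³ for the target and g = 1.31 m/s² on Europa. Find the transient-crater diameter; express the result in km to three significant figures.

In SI units: d = 22000 m, v = 14700 m/s.
(ρ_i/ρ_t)^0.339 = (1260/920)^0.339 = 1.113
d^0.83 = 22000^0.83 = 4020
v^0.47 = 14700^0.47 = 90.92
g^-0.2 = 1.31^-0.2 = 0.9474
D = 1.58 × 1.113 × 4020 × 90.92 × 0.9474 = 6.089 × 10^5 m
   = 608.9 km

D ≈ 609 km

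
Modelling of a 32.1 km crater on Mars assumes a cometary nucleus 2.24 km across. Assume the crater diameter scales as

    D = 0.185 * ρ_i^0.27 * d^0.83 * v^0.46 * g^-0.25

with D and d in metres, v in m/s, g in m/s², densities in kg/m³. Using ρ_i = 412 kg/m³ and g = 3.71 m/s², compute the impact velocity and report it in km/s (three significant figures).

v ≈ 13.2 km/s

Rearranging for v: v = [D / (0.185 · 412^0.27 · 2240^0.83 · 3.71^-0.25)]^(1/0.46).
D = 32100 m.
412^0.27 = 5.082
2240^0.83 = 603.5
3.71^-0.25 = 0.7205
Denominator = 0.185 × 5.082 × 603.5 × 0.7205 = 408.8
D / 408.8 = 32100 / 408.8 = 78.52
v = 78.52^(1/0.46) = 78.52^2.1739 = 13167 m/s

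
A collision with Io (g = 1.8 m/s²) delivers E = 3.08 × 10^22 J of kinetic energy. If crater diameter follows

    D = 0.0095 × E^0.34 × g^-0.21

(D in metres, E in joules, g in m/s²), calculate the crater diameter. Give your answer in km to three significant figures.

E^0.34 = (3.08 × 10^22)^0.34 = 4.427 × 10^7
g^-0.21 = 1.8^-0.21 = 0.8839
D = 0.0095 × 4.427 × 10^7 × 0.8839 = 3.717 × 10^5 m
   = 371.7 km

D ≈ 372 km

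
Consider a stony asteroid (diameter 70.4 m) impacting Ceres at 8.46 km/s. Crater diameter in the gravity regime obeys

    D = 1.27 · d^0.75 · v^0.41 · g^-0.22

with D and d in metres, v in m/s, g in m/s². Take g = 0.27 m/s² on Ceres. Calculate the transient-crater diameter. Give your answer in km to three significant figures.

In SI units: v = 8460 m/s.
d^0.75 = 70.4^0.75 = 24.30
v^0.41 = 8460^0.41 = 40.76
g^-0.22 = 0.27^-0.22 = 1.334
D = 1.27 × 24.30 × 40.76 × 1.334 = 1678 m
   = 1.678 km

D ≈ 1.68 km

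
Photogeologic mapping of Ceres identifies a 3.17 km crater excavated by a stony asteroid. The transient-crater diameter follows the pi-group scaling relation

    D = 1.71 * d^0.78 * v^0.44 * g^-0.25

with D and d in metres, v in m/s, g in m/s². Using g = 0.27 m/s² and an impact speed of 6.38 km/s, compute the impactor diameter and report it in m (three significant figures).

Rearranging for d: d = [D / (1.71 · 6380^0.44 · 0.27^-0.25)]^(1/0.78).
D = 3170 m.
6380^0.44 = 47.22
0.27^-0.25 = 1.387
Denominator = 1.71 × 47.22 × 1.387 = 112.0
D / 112.0 = 3170 / 112.0 = 28.30
d = 28.30^(1/0.78) = 28.30^1.2821 = 72.67 m

d ≈ 72.7 m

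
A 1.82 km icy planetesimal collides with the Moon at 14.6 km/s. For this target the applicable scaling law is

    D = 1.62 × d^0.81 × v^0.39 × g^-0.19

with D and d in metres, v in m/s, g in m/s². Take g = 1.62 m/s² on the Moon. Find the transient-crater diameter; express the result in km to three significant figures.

D ≈ 27.2 km

In SI units: d = 1820 m, v = 14600 m/s.
d^0.81 = 1820^0.81 = 437.2
v^0.39 = 14600^0.39 = 42.08
g^-0.19 = 1.62^-0.19 = 0.9124
D = 1.62 × 437.2 × 42.08 × 0.9124 = 27193 m
   = 27.19 km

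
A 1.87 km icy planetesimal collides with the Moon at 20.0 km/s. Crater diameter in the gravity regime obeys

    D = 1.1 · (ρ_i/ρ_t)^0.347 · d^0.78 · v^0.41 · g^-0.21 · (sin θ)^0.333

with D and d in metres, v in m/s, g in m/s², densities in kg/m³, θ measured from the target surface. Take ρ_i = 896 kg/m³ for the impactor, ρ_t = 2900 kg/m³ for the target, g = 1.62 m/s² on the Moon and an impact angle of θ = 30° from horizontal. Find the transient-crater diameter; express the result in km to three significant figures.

D ≈ 10.9 km

In SI units: d = 1870 m, v = 20000 m/s.
(ρ_i/ρ_t)^0.347 = (896/2900)^0.347 = 0.6653
d^0.78 = 1870^0.78 = 356.5
v^0.41 = 20000^0.41 = 58.00
g^-0.21 = 1.62^-0.21 = 0.9037
(sin 30°)^0.333 = 0.5000^0.333 = 0.7939
D = 1.1 × 0.6653 × 356.5 × 58.00 × 0.9037 × 0.7939 = 10856 m
   = 10.86 km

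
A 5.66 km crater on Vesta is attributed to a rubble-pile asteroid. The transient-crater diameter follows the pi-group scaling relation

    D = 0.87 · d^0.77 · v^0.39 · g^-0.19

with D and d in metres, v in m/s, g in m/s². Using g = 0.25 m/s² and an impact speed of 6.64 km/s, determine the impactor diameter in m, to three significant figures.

Rearranging for d: d = [D / (0.87 · 6640^0.39 · 0.25^-0.19)]^(1/0.77).
D = 5660 m.
6640^0.39 = 30.95
0.25^-0.19 = 1.301
Denominator = 0.87 × 30.95 × 1.301 = 35.03
D / 35.03 = 5660 / 35.03 = 161.6
d = 161.6^(1/0.77) = 161.6^1.2987 = 738.1 m

d ≈ 738 m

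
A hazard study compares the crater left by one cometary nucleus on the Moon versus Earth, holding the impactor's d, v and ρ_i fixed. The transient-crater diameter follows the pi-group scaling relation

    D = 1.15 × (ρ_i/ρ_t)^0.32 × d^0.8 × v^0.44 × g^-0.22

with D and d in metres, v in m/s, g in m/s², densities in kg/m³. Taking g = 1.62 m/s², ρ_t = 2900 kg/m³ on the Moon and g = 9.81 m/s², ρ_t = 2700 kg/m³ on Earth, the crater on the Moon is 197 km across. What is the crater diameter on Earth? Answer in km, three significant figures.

D ≈ 136 km

The impactor-only factors (d, v, ρ_i) cancel in the ratio, leaving D_Earth/D_Moon = (g_Earth/g_Moon)^-0.22 · (ρ_t,Moon/ρ_t,Earth)^0.32.
(9.81/1.62)^-0.22 = 6.056^-0.22 = 0.6729
(2900/2700)^0.32 = 1.074^0.32 = 1.023
Ratio = 0.6729 × 1.023 = 0.6884
D_Earth = 0.6884 × 197 km = 136 km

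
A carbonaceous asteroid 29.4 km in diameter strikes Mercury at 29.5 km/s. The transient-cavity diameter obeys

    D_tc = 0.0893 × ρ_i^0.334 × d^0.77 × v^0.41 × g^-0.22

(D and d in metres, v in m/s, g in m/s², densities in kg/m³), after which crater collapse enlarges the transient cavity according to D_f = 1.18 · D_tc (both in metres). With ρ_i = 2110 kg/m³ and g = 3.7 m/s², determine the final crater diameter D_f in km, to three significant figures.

D_f ≈ 191 km

In SI: d = 29400 m, v = 29500 m/s.
ρ_i^0.334 = 2110^0.334 = 12.89
d^0.77 = 29400^0.77 = 2758
v^0.41 = 29500^0.41 = 68.02
g^-0.22 = 3.7^-0.22 = 0.7499
D_tc = 0.0893 × 12.89 × 2758 × 68.02 × 0.7499 = 1.619 × 10^5 m
D_f = 1.18 × 1.619 × 10^5 = 1.910 × 10^5 m
     = 191.0 km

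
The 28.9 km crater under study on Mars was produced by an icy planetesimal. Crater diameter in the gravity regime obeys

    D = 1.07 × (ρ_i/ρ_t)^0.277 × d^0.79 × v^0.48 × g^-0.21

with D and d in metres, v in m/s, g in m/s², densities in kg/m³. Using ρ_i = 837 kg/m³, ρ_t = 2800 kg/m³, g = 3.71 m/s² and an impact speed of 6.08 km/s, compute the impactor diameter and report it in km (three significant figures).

Rearranging for d: d = [D / (1.07 · (837/2800)^0.277 · 6080^0.48 · 3.71^-0.21)]^(1/0.79).
D = 28900 m.
(837/2800)^0.277 = 0.7157
6080^0.48 = 65.50
3.71^-0.21 = 0.7593
Denominator = 1.07 × 0.7157 × 65.50 × 0.7593 = 38.09
D / 38.09 = 28900 / 38.09 = 758.7
d = 758.7^(1/0.79) = 758.7^1.2658 = 4422 m

d ≈ 4.42 km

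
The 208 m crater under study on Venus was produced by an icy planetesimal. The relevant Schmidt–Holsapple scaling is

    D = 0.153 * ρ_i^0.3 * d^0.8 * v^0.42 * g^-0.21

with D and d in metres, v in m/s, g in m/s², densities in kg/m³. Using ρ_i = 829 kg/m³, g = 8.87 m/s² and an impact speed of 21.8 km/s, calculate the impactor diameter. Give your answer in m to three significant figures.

Rearranging for d: d = [D / (0.153 · 829^0.3 · 21800^0.42 · 8.87^-0.21)]^(1/0.8).
829^0.3 = 7.509
21800^0.42 = 66.40
8.87^-0.21 = 0.6323
Denominator = 0.153 × 7.509 × 66.40 × 0.6323 = 48.24
D / 48.24 = 208 / 48.24 = 4.312
d = 4.312^(1/0.8) = 4.312^1.25 = 6.214 m

d ≈ 6.21 m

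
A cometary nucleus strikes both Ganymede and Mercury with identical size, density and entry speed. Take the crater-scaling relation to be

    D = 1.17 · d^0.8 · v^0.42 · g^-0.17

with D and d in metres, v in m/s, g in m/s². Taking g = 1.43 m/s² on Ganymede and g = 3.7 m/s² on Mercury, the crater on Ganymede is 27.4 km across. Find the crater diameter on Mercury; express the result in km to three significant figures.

All impactor-dependent factors cancel in the ratio, leaving D_Mercury/D_Ganymede = (g_Mercury/g_Ganymede)^-0.17.
(3.7/1.43)^-0.17 = 2.587^-0.17 = 0.8508
D_Mercury = 0.8508 × 27.4 km = 23.3 km

D ≈ 23.3 km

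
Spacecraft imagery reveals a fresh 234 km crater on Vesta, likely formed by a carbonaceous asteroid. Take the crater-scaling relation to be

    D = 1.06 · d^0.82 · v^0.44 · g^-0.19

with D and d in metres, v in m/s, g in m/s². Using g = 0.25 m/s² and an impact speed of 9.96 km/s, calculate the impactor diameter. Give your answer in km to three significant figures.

d ≈ 17.1 km

Rearranging for d: d = [D / (1.06 · 9960^0.44 · 0.25^-0.19)]^(1/0.82).
D = 234000 m.
9960^0.44 = 57.44
0.25^-0.19 = 1.301
Denominator = 1.06 × 57.44 × 1.301 = 79.21
D / 79.21 = 234000 / 79.21 = 2954
d = 2954^(1/0.82) = 2954^1.2195 = 17067 m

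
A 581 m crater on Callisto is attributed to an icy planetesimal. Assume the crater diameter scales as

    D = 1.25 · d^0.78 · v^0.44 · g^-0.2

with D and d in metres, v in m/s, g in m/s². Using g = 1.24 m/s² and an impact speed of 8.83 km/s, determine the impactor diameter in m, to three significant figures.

d ≈ 16.5 m

Rearranging for d: d = [D / (1.25 · 8830^0.44 · 1.24^-0.2)]^(1/0.78).
8830^0.44 = 54.48
1.24^-0.2 = 0.9579
Denominator = 1.25 × 54.48 × 0.9579 = 65.23
D / 65.23 = 581 / 65.23 = 8.907
d = 8.907^(1/0.78) = 8.907^1.2821 = 16.51 m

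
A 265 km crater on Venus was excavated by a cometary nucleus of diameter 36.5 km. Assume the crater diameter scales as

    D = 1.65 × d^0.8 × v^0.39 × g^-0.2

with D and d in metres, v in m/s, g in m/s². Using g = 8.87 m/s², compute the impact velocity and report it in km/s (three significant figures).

Rearranging for v: v = [D / (1.65 · 36500^0.8 · 8.87^-0.2)]^(1/0.39).
D = 265000 m.
36500^0.8 = 4465
8.87^-0.2 = 0.6463
Denominator = 1.65 × 4465 × 0.6463 = 4761
D / 4761 = 265000 / 4761 = 55.66
v = 55.66^(1/0.39) = 55.66^2.5641 = 29905 m/s

v ≈ 29.9 km/s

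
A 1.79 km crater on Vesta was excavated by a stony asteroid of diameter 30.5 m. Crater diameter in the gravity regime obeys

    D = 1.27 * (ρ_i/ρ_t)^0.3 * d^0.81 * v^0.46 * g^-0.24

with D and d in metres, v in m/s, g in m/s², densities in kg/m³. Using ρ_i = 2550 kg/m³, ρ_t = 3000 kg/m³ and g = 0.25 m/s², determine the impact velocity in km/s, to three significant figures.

v ≈ 9.20 km/s

Rearranging for v: v = [D / (1.27 · (2550/3000)^0.3 · 30.5^0.81 · 0.25^-0.24)]^(1/0.46).
D = 1790 m.
(2550/3000)^0.3 = 0.9524
30.5^0.81 = 15.93
0.25^-0.24 = 1.395
Denominator = 1.27 × 0.9524 × 15.93 × 1.395 = 26.88
D / 26.88 = 1790 / 26.88 = 66.59
v = 66.59^(1/0.46) = 66.59^2.1739 = 9203 m/s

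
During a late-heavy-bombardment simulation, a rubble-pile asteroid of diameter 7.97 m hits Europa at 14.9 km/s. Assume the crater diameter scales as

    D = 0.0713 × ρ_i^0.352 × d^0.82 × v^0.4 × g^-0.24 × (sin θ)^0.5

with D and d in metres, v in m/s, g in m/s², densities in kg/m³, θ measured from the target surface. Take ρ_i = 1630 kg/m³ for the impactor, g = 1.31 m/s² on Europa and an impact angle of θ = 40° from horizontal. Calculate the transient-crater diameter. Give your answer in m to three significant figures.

In SI units: v = 14900 m/s.
ρ_i^0.352 = 1630^0.352 = 13.51
d^0.82 = 7.97^0.82 = 5.485
v^0.4 = 14900^0.4 = 46.70
g^-0.24 = 1.31^-0.24 = 0.9372
(sin 40°)^0.5 = 0.6428^0.5 = 0.8017
D = 0.0713 × 13.51 × 5.485 × 46.70 × 0.9372 × 0.8017 = 185.4 m

D ≈ 185 m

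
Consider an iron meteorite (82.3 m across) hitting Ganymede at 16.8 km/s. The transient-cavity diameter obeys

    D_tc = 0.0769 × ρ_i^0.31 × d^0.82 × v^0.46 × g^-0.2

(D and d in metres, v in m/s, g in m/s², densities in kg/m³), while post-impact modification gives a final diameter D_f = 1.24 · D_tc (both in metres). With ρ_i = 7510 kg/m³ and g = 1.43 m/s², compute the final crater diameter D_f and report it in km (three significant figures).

D_f ≈ 4.61 km

v = 16800 m/s.
ρ_i^0.31 = 7510^0.31 = 15.90
d^0.82 = 82.3^0.82 = 37.21
v^0.46 = 16800^0.46 = 87.83
g^-0.2 = 1.43^-0.2 = 0.9310
D_tc = 0.0769 × 15.90 × 37.21 × 87.83 × 0.9310 = 3720 m
D_f = 1.24 × 3720 = 4613 m
     = 4.613 km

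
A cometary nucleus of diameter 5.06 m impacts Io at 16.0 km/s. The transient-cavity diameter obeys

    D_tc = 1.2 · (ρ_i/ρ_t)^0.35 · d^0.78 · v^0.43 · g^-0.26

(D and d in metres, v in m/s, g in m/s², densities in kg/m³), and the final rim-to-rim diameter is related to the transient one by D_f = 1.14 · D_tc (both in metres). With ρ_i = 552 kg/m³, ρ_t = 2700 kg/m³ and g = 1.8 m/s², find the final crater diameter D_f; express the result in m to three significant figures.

D_f ≈ 153 m

v = 16000 m/s.
(ρ_i/ρ_t)^0.35 = (552/2700)^0.35 = 0.5737
d^0.78 = 5.06^0.78 = 3.542
v^0.43 = 16000^0.43 = 64.23
g^-0.26 = 1.8^-0.26 = 0.8583
D_tc = 1.2 × 0.5737 × 3.542 × 64.23 × 0.8583 = 134.4 m
D_f = 1.14 × 134.4 = 153.2 m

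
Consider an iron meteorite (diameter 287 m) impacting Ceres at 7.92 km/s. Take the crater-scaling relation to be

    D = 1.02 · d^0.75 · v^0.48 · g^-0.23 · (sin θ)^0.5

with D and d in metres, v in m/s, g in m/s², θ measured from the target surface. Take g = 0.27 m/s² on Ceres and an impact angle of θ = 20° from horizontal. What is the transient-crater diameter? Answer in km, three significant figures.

D ≈ 4.18 km

In SI units: v = 7920 m/s.
d^0.75 = 287^0.75 = 69.73
v^0.48 = 7920^0.48 = 74.37
g^-0.23 = 0.27^-0.23 = 1.351
(sin 20°)^0.5 = 0.3420^0.5 = 0.5848
D = 1.02 × 69.73 × 74.37 × 1.351 × 0.5848 = 4179 m
   = 4.179 km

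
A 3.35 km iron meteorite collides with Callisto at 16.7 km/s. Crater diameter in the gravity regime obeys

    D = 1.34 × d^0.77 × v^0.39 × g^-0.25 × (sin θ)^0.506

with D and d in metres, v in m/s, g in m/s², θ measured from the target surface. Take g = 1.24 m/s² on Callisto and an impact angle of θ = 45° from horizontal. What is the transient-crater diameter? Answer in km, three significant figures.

D ≈ 24.5 km

In SI units: d = 3350 m, v = 16700 m/s.
d^0.77 = 3350^0.77 = 517.9
v^0.39 = 16700^0.39 = 44.35
g^-0.25 = 1.24^-0.25 = 0.9476
(sin 45°)^0.506 = 0.7071^0.506 = 0.8391
D = 1.34 × 517.9 × 44.35 × 0.9476 × 0.8391 = 24473 m
   = 24.47 km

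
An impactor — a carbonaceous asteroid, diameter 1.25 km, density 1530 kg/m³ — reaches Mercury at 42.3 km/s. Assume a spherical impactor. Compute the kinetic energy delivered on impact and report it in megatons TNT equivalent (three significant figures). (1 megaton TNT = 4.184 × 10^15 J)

E ≈ 3.35 × 10^5 Mt TNT

d = 1250 m; v = 42300 m/s.
Mass m = (π/6) ρ d³ = (π/6) × 1530 × (1250)³ = 1.565 × 10^12 kg
E = ½ m v² = 0.5 × 1.565 × 10^12 × (42300)² = 1.400 × 10^21 J
   = 1.400 × 10^21 / 4.184×10^15 = 3.346 × 10^5 Mt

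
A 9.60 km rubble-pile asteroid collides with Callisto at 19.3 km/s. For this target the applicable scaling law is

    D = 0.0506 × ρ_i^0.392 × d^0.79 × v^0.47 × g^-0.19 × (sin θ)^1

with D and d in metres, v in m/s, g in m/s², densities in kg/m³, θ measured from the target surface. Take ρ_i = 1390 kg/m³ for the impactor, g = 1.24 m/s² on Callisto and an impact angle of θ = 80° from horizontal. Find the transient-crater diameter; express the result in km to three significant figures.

In SI units: d = 9600 m, v = 19300 m/s.
ρ_i^0.392 = 1390^0.392 = 17.06
d^0.79 = 9600^0.79 = 1400
v^0.47 = 19300^0.47 = 103.3
g^-0.19 = 1.24^-0.19 = 0.9600
(sin 80°)^1 = 0.9848^1 = 0.9848
D = 0.0506 × 17.06 × 1400 × 103.3 × 0.9600 × 0.9848 = 1.180 × 10^5 m
   = 118.0 km

D ≈ 118 km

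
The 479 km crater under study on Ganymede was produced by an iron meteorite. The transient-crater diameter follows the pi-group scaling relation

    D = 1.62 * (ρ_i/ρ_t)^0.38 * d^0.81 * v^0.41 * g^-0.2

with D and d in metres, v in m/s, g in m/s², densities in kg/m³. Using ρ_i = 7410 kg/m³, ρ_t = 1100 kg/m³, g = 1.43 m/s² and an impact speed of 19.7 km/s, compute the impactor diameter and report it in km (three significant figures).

d ≈ 17.0 km

Rearranging for d: d = [D / (1.62 · (7410/1100)^0.38 · 19700^0.41 · 1.43^-0.2)]^(1/0.81).
D = 479000 m.
(7410/1100)^0.38 = 2.064
19700^0.41 = 57.64
1.43^-0.2 = 0.9310
Denominator = 1.62 × 2.064 × 57.64 × 0.9310 = 179.4
D / 179.4 = 479000 / 179.4 = 2670
d = 2670^(1/0.81) = 2670^1.2346 = 16997 m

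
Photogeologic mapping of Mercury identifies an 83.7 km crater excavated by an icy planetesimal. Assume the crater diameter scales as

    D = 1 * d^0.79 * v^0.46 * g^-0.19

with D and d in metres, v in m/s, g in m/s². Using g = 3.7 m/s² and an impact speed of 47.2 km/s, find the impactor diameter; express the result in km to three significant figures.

d ≈ 4.43 km

Rearranging for d: d = [D / (1 · 47200^0.46 · 3.7^-0.19)]^(1/0.79).
D = 83700 m.
47200^0.46 = 141.3
3.7^-0.19 = 0.7799
Denominator = 1 × 141.3 × 0.7799 = 110.2
D / 110.2 = 83700 / 110.2 = 759.5
d = 759.5^(1/0.79) = 759.5^1.2658 = 4428 m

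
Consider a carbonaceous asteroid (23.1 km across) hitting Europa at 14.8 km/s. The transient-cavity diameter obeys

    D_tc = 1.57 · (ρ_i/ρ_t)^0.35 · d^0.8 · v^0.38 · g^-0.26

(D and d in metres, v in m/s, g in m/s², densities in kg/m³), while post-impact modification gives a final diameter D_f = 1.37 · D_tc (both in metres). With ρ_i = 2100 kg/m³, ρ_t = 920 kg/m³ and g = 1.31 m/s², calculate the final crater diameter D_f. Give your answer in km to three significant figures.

In SI: d = 23100 m, v = 14800 m/s.
(ρ_i/ρ_t)^0.35 = (2100/920)^0.35 = 1.335
d^0.8 = 23100^0.8 = 3097
v^0.38 = 14800^0.38 = 38.43
g^-0.26 = 1.31^-0.26 = 0.9322
D_tc = 1.57 × 1.335 × 3097 × 38.43 × 0.9322 = 2.325 × 10^5 m
D_f = 1.37 × 2.325 × 10^5 = 3.185 × 10^5 m
     = 318.5 km

D_f ≈ 319 km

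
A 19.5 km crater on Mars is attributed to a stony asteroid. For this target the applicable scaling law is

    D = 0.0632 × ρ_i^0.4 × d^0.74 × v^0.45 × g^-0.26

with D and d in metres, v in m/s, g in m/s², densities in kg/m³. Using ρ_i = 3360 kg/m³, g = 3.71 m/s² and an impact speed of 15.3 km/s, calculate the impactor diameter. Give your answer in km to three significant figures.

d ≈ 1.47 km

Rearranging for d: d = [D / (0.0632 · 3360^0.4 · 15300^0.45 · 3.71^-0.26)]^(1/0.74).
D = 19500 m.
3360^0.4 = 25.74
15300^0.45 = 76.40
3.71^-0.26 = 0.7112
Denominator = 0.0632 × 25.74 × 76.40 × 0.7112 = 88.39
D / 88.39 = 19500 / 88.39 = 220.6
d = 220.6^(1/0.74) = 220.6^1.3514 = 1469 m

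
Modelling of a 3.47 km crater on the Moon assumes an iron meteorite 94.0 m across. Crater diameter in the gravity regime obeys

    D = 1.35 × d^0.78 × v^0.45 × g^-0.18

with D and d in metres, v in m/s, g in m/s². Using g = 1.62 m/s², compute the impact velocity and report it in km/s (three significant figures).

Rearranging for v: v = [D / (1.35 · 94^0.78 · 1.62^-0.18)]^(1/0.45).
D = 3470 m.
94^0.78 = 34.60
1.62^-0.18 = 0.9168
Denominator = 1.35 × 34.60 × 0.9168 = 42.82
D / 42.82 = 3470 / 42.82 = 81.04
v = 81.04^(1/0.45) = 81.04^2.2222 = 17439 m/s

v ≈ 17.4 km/s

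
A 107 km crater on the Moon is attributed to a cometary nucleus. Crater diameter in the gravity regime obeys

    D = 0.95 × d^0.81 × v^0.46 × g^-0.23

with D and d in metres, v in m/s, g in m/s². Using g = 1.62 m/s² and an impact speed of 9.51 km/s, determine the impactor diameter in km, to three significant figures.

Rearranging for d: d = [D / (0.95 · 9510^0.46 · 1.62^-0.23)]^(1/0.81).
D = 107000 m.
9510^0.46 = 67.60
1.62^-0.23 = 0.8950
Denominator = 0.95 × 67.60 × 0.8950 = 57.48
D / 57.48 = 107000 / 57.48 = 1862
d = 1862^(1/0.81) = 1862^1.2346 = 10892 m

d ≈ 10.9 km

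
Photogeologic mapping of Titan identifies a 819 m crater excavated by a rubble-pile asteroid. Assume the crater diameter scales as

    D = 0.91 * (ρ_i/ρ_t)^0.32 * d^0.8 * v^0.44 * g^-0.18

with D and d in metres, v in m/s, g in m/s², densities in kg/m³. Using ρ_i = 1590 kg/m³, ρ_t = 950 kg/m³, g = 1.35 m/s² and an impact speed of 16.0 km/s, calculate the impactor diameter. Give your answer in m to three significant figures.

Rearranging for d: d = [D / (0.91 · (1590/950)^0.32 · 16000^0.44 · 1.35^-0.18)]^(1/0.8).
(1590/950)^0.32 = 1.179
16000^0.44 = 70.76
1.35^-0.18 = 0.9474
Denominator = 0.91 × 1.179 × 70.76 × 0.9474 = 71.92
D / 71.92 = 819 / 71.92 = 11.39
d = 11.39^(1/0.8) = 11.39^1.25 = 20.92 m

d ≈ 20.9 m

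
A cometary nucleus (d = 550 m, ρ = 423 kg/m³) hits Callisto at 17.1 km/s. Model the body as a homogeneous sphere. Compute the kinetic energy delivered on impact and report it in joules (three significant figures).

E ≈ 5.39 × 10^18 J

v = 17100 m/s.
Mass m = (π/6) ρ d³ = (π/6) × 423 × (550)³ = 3.685 × 10^10 kg
E = ½ m v² = 0.5 × 3.685 × 10^10 × (17100)² = 5.388 × 10^18 J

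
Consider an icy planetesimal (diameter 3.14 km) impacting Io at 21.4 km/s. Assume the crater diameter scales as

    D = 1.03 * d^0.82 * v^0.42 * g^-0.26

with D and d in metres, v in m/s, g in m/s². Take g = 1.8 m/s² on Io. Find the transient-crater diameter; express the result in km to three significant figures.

In SI units: d = 3140 m, v = 21400 m/s.
d^0.82 = 3140^0.82 = 737.0
v^0.42 = 21400^0.42 = 65.88
g^-0.26 = 1.8^-0.26 = 0.8583
D = 1.03 × 737.0 × 65.88 × 0.8583 = 42924 m
   = 42.92 km

D ≈ 42.9 km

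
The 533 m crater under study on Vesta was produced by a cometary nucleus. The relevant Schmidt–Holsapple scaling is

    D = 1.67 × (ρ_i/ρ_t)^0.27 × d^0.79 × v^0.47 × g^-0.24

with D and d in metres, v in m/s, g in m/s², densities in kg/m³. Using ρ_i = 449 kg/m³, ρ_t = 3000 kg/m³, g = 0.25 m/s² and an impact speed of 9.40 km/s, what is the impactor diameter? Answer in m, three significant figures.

d ≈ 8.03 m

Rearranging for d: d = [D / (1.67 · (449/3000)^0.27 · 9400^0.47 · 0.25^-0.24)]^(1/0.79).
(449/3000)^0.27 = 0.5988
9400^0.47 = 73.68
0.25^-0.24 = 1.395
Denominator = 1.67 × 0.5988 × 73.68 × 1.395 = 102.8
D / 102.8 = 533 / 102.8 = 5.185
d = 5.185^(1/0.79) = 5.185^1.2658 = 8.030 m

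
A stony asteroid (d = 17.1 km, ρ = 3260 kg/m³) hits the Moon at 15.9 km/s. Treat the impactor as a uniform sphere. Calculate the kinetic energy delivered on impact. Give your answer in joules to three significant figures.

d = 17100 m; v = 15900 m/s.
Mass m = (π/6) ρ d³ = (π/6) × 3260 × (17100)³ = 8.535 × 10^15 kg
E = ½ m v² = 0.5 × 8.535 × 10^15 × (15900)² = 1.079 × 10^24 J

E ≈ 1.08 × 10^24 J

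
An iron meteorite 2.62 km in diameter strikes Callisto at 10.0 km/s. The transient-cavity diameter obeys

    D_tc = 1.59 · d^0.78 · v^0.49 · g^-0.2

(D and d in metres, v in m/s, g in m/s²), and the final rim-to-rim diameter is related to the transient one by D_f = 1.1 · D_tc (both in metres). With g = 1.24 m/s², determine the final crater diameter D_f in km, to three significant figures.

D_f ≈ 70.9 km

In SI: d = 2620 m, v = 10000 m/s.
d^0.78 = 2620^0.78 = 463.7
v^0.49 = 10000^0.49 = 91.20
g^-0.2 = 1.24^-0.2 = 0.9579
D_tc = 1.59 × 463.7 × 91.20 × 0.9579 = 64410 m
D_f = 1.1 × 64410 = 70851 m
     = 70.85 km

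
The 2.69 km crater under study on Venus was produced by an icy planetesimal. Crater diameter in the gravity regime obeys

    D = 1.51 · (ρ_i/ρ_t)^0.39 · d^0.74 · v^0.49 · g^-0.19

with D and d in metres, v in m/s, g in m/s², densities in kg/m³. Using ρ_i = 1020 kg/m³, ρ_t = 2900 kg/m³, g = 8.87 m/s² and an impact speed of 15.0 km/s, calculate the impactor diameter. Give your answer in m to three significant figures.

Rearranging for d: d = [D / (1.51 · (1020/2900)^0.39 · 15000^0.49 · 8.87^-0.19)]^(1/0.74).
D = 2690 m.
(1020/2900)^0.39 = 0.6653
15000^0.49 = 111.2
8.87^-0.19 = 0.6605
Denominator = 1.51 × 0.6653 × 111.2 × 0.6605 = 73.79
D / 73.79 = 2690 / 73.79 = 36.45
d = 36.45^(1/0.74) = 36.45^1.3514 = 129.0 m

d ≈ 129 m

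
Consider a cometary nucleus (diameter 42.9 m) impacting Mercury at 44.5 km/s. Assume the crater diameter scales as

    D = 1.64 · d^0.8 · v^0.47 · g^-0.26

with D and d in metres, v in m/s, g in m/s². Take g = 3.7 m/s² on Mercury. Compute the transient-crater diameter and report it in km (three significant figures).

In SI units: v = 44500 m/s.
d^0.8 = 42.9^0.8 = 20.23
v^0.47 = 44500^0.47 = 153.0
g^-0.26 = 3.7^-0.26 = 0.7117
D = 1.64 × 20.23 × 153.0 × 0.7117 = 3613 m
   = 3.613 km

D ≈ 3.61 km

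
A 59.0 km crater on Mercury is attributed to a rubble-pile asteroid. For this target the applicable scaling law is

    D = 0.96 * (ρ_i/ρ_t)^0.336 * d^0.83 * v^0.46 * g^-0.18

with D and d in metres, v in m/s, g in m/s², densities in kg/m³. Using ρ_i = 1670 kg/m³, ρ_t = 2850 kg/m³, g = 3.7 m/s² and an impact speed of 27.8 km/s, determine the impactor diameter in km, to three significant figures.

Rearranging for d: d = [D / (0.96 · (1670/2850)^0.336 · 27800^0.46 · 3.7^-0.18)]^(1/0.83).
D = 59000 m.
(1670/2850)^0.336 = 0.8356
27800^0.46 = 110.7
3.7^-0.18 = 0.7902
Denominator = 0.96 × 0.8356 × 110.7 × 0.7902 = 70.17
D / 70.17 = 59000 / 70.17 = 840.8
d = 840.8^(1/0.83) = 840.8^1.2048 = 3339 m

d ≈ 3.34 km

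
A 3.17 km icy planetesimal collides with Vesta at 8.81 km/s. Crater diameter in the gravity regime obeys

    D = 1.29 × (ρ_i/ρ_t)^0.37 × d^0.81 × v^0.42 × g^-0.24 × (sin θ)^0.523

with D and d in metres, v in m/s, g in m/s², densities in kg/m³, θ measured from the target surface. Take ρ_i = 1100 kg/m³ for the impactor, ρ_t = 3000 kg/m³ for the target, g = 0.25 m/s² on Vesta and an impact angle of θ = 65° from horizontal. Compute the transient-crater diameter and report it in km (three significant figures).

In SI units: d = 3170 m, v = 8810 m/s.
(ρ_i/ρ_t)^0.37 = (1100/3000)^0.37 = 0.6899
d^0.81 = 3170^0.81 = 685.3
v^0.42 = 8810^0.42 = 45.38
g^-0.24 = 0.25^-0.24 = 1.395
(sin 65°)^0.523 = 0.9063^0.523 = 0.9498
D = 1.29 × 0.6899 × 685.3 × 45.38 × 1.395 × 0.9498 = 36671 m
   = 36.67 km

D ≈ 36.7 km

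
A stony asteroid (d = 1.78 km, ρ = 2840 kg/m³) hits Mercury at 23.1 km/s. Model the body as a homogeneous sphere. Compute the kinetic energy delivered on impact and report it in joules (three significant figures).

d = 1780 m; v = 23100 m/s.
Mass m = (π/6) ρ d³ = (π/6) × 2840 × (1780)³ = 8.386 × 10^12 kg
E = ½ m v² = 0.5 × 8.386 × 10^12 × (23100)² = 2.237 × 10^21 J

E ≈ 2.24 × 10^21 J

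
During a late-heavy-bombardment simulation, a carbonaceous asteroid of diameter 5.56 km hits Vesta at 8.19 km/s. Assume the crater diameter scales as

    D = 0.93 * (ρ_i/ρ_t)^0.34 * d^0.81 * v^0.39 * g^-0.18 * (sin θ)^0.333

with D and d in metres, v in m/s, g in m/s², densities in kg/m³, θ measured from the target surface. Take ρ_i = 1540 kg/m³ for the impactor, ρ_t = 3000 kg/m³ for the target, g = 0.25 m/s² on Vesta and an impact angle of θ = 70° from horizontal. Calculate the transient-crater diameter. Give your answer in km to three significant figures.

In SI units: d = 5560 m, v = 8190 m/s.
(ρ_i/ρ_t)^0.34 = (1540/3000)^0.34 = 0.7971
d^0.81 = 5560^0.81 = 1080
v^0.39 = 8190^0.39 = 33.59
g^-0.18 = 0.25^-0.18 = 1.283
(sin 70°)^0.333 = 0.9397^0.333 = 0.9795
D = 0.93 × 0.7971 × 1080 × 33.59 × 1.283 × 0.9795 = 33796 m
   = 33.80 km

D ≈ 33.8 km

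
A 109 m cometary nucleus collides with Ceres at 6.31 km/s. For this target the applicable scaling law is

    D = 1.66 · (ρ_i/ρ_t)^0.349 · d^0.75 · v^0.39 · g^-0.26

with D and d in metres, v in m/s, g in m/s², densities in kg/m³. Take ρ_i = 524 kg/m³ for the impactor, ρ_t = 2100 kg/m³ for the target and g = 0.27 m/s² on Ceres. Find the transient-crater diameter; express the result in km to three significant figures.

D ≈ 1.47 km

In SI units: v = 6310 m/s.
(ρ_i/ρ_t)^0.349 = (524/2100)^0.349 = 0.6160
d^0.75 = 109^0.75 = 33.73
v^0.39 = 6310^0.39 = 30.34
g^-0.26 = 0.27^-0.26 = 1.406
D = 1.66 × 0.6160 × 33.73 × 30.34 × 1.406 = 1471 m
   = 1.471 km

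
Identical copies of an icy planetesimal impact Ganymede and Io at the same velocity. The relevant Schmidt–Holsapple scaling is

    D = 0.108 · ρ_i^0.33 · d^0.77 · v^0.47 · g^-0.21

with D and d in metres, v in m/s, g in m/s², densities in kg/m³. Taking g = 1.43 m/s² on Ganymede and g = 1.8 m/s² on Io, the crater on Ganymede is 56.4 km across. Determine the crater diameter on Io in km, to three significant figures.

D ≈ 53.7 km

All impactor-dependent factors cancel in the ratio, leaving D_Io/D_Ganymede = (g_Io/g_Ganymede)^-0.21.
(1.8/1.43)^-0.21 = 1.259^-0.21 = 0.9528
D_Io = 0.9528 × 56.4 km = 53.7 km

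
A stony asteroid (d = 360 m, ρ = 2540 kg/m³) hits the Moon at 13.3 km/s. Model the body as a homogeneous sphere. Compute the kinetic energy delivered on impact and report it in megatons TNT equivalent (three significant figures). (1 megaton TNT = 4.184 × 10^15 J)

E ≈ 1310 Mt TNT

v = 13300 m/s.
Mass m = (π/6) ρ d³ = (π/6) × 2540 × (360)³ = 6.205 × 10^10 kg
E = ½ m v² = 0.5 × 6.205 × 10^10 × (13300)² = 5.488 × 10^18 J
   = 5.488 × 10^18 / 4.184×10^15 = 1312 Mt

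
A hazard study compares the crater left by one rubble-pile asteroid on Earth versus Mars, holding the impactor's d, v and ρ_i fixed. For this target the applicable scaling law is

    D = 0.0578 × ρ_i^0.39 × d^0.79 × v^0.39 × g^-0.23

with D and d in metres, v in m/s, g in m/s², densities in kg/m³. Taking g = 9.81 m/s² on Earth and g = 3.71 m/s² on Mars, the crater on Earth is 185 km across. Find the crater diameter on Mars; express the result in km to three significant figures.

All impactor-dependent factors cancel in the ratio, leaving D_Mars/D_Earth = (g_Mars/g_Earth)^-0.23.
(3.71/9.81)^-0.23 = 0.3782^-0.23 = 1.251
D_Mars = 1.251 × 185 km = 231 km

D ≈ 231 km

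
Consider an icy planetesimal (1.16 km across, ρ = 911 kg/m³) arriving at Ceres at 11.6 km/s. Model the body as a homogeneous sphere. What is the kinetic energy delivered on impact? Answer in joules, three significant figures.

E ≈ 5.01 × 10^19 J

d = 1160 m; v = 11600 m/s.
Mass m = (π/6) ρ d³ = (π/6) × 911 × (1160)³ = 7.445 × 10^11 kg
E = ½ m v² = 0.5 × 7.445 × 10^11 × (11600)² = 5.009 × 10^19 J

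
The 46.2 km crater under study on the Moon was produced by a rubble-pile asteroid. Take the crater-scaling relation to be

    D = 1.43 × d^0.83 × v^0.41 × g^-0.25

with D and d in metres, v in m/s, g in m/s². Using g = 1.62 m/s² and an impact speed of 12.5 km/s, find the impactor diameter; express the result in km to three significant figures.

Rearranging for d: d = [D / (1.43 · 12500^0.41 · 1.62^-0.25)]^(1/0.83).
D = 46200 m.
12500^0.41 = 47.83
1.62^-0.25 = 0.8864
Denominator = 1.43 × 47.83 × 0.8864 = 60.63
D / 60.63 = 46200 / 60.63 = 762.0
d = 762.0^(1/0.83) = 762.0^1.2048 = 2966 m

d ≈ 2.97 km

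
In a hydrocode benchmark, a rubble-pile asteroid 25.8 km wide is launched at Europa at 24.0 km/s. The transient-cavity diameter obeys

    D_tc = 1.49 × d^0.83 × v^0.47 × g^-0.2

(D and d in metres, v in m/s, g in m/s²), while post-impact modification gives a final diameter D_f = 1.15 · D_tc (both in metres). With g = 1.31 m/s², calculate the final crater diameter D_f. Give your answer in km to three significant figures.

D_f ≈ 853 km

In SI: d = 25800 m, v = 24000 m/s.
d^0.83 = 25800^0.83 = 4588
v^0.47 = 24000^0.47 = 114.5
g^-0.2 = 1.31^-0.2 = 0.9474
D_tc = 1.49 × 4588 × 114.5 × 0.9474 = 7.416 × 10^5 m
D_f = 1.15 × 7.416 × 10^5 = 8.528 × 10^5 m
     = 852.8 km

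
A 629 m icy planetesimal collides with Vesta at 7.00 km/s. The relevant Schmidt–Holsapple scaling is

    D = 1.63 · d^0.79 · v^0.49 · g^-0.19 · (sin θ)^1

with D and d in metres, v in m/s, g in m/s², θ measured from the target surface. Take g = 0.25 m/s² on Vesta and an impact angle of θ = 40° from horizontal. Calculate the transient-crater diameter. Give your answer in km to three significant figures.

D ≈ 17.0 km

In SI units: v = 7000 m/s.
d^0.79 = 629^0.79 = 162.5
v^0.49 = 7000^0.49 = 76.58
g^-0.19 = 0.25^-0.19 = 1.301
(sin 40°)^1 = 0.6428^1 = 0.6428
D = 1.63 × 162.5 × 76.58 × 1.301 × 0.6428 = 16963 m
   = 16.96 km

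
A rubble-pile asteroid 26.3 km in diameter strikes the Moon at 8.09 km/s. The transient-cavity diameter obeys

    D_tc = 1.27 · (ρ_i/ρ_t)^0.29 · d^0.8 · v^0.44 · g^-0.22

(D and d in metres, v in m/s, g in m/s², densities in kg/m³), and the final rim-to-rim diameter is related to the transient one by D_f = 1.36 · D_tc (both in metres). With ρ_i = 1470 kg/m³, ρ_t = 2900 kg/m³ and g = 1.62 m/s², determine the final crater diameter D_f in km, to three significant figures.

In SI: d = 26300 m, v = 8090 m/s.
(ρ_i/ρ_t)^0.29 = (1470/2900)^0.29 = 0.8212
d^0.8 = 26300^0.8 = 3435
v^0.44 = 8090^0.44 = 52.42
g^-0.22 = 1.62^-0.22 = 0.8993
D_tc = 1.27 × 0.8212 × 3435 × 52.42 × 0.8993 = 1.689 × 10^5 m
D_f = 1.36 × 1.689 × 10^5 = 2.297 × 10^5 m
     = 229.7 km

D_f ≈ 230 km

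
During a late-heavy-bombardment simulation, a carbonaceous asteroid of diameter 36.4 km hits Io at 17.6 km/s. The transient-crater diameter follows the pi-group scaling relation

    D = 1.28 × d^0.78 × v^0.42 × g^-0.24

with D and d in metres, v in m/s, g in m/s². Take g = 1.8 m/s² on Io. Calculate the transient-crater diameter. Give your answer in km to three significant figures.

In SI units: d = 36400 m, v = 17600 m/s.
d^0.78 = 36400^0.78 = 3611
v^0.42 = 17600^0.42 = 60.69
g^-0.24 = 1.8^-0.24 = 0.8684
D = 1.28 × 3611 × 60.69 × 0.8684 = 2.436 × 10^5 m
   = 243.6 km

D ≈ 244 km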